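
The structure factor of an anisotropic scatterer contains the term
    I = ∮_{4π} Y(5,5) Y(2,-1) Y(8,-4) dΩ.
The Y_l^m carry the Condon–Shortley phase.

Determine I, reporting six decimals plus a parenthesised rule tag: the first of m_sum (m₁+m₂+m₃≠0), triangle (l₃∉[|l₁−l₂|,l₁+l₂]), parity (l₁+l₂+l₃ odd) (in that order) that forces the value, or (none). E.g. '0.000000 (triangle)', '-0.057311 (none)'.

0.000000 (triangle)

triangle: need 3≤l₃≤7, have 8; I=0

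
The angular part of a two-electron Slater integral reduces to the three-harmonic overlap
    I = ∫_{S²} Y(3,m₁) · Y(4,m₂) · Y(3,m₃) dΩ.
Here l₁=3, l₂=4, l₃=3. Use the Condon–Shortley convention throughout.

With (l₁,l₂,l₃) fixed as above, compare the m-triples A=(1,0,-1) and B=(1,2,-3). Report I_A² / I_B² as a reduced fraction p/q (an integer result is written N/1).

l's match ⇒ only the (l;m) 3-j factors differ between A and B.
A: triangle coeff Δ(3,4,3) = 1/34650; Σ_t [0,2]: t=0:+1/1152 t=1:−1/36 t=2:+1/32 = 5/1152; (3j)²=1/1386 [(3 4 3; 1 0 -1)], sign=+1
B: triangle coeff Δ(3,4,3) = 1/34650; Σ_t [2,2]: t=2:+1/192 = 1/192; (3j)²=3/77 [(3 4 3; 1 2 -3)], sign=+1
I_A²/I_B² = (1/1386)/(3/77) = 1/54

1/54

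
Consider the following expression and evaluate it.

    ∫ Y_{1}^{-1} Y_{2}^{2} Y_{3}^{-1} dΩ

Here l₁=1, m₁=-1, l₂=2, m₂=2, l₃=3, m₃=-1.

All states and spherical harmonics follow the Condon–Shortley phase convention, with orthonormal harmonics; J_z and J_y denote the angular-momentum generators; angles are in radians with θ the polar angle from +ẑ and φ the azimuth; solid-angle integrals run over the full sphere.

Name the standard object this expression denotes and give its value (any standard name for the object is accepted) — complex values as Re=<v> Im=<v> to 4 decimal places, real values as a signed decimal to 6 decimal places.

Gaunt coefficient, -0.082589

This is a Gaunt coefficient — the integral of a triple product of spherical harmonics over the sphere.
Checks pass: Σm=0; 6 even; l₃=3∈[1,3].
(2·1+1)(2·2+1)(2·3+1) = 105
Δ: 0! 2! 4! / 7! → 1/105
sum: t=0:+1/4 = 1/4
3j²(1 2 3; 0 0 0) = Δ·Π!·Σ² = 3/35  (sign -1)
sum: t=0:+1/48 = 1/48
3j²(1 2 3; -1 2 -1) = Δ·Π!·Σ² = 1/105  (sign +1)
combine: 4πI² = 105·3/35·1/105 = 3/35
take √, sign -1: I = -0.08258890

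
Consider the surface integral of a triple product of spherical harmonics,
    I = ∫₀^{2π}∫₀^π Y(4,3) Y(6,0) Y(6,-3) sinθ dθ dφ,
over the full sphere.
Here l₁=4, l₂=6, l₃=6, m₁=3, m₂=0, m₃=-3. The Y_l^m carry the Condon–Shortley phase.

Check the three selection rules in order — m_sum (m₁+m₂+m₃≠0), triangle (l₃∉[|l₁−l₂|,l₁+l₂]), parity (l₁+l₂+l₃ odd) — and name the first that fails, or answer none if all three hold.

azimuthal sum: 3 + 0 − 3 = 0  ✓
2 ≤ 6 ≤ 10 (triangle on l)  ✓
L = 4 + 6 + 6 = 16 (even)  ✓

none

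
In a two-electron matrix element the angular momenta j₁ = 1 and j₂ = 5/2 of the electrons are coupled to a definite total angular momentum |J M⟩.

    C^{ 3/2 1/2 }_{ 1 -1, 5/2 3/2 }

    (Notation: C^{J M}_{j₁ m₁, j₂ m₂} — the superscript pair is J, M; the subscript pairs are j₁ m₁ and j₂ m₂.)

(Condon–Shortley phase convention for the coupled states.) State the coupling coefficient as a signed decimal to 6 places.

+0.632456  (= +√(2/5))

√[4·2!0!3!/6! · 0!2!4!1!2!1!] = √(32/5)
  +(−1)^2/∏(2,0,0,2,0,1)! = 1/4  (running 1/4)
⟨..|..⟩ = √(32/5)·(1/4) = +0.632456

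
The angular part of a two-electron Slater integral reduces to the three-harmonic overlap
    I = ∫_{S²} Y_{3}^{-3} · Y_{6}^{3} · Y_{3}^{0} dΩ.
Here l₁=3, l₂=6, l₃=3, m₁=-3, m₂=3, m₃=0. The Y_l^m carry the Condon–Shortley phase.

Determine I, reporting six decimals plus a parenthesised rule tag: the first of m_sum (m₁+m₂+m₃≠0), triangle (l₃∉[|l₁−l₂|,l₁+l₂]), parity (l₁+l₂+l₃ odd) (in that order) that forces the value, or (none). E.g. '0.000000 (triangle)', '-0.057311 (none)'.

-0.108647 (none)

Rules hold: Σm=0, L=12 even, 3≤3≤9.
N = 7·13·7 = 637
Δ = 6!·0!·6!/13! = 1/12012
Racah Σ t=3..3: t=3:−1/1296 = -1/1296
⇒ 3j(3 6 3; 0 0 0)² = 100/3003, sgn +1
Racah Σ t=6..6: t=6:+1/25920 = 1/25920
⇒ 3j(3 6 3; -3 3 0)² = 1/143, sgn -1
4πI² = N·(3j₀)²·(3jₘ)² = 700/4719
I = -1·√(0.148337/4π) = -0.10864734
No selection rule forces the value: the integral is nonzero (none).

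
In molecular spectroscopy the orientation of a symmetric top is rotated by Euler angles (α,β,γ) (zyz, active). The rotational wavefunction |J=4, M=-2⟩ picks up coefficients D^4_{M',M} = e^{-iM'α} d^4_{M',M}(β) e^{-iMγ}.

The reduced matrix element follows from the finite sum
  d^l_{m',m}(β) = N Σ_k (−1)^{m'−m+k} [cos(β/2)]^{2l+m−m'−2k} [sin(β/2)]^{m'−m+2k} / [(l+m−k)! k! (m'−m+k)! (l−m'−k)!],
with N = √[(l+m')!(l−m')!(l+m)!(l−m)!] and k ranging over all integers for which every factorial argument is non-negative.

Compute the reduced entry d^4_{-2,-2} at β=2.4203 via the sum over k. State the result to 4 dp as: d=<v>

d=0.1582

d^4_{-2,-2}(β=2.4203) via the finite sum:
With c≡cos(β/2)=0.352879 and s≡sin(β/2)=0.935669, N=[2·720·2·720]^{1/2}=1440.000000
Admissible k: 0..2 (factorial args all ≥0)
  k=0: (−1)^0·1440.0000/(1440)·0.3529^8·0.9357^0 = +0.000240
  k=1: (−1)^1·1440.0000/(120)·0.3529^6·0.9357^2 = -0.020285
  k=2: (−1)^2·1440.0000/(96)·0.3529^4·0.9357^4 = +0.178272
d^4_{-2,-2}(2.4203) = +0.000240 -0.020285 +0.178272 = +0.158227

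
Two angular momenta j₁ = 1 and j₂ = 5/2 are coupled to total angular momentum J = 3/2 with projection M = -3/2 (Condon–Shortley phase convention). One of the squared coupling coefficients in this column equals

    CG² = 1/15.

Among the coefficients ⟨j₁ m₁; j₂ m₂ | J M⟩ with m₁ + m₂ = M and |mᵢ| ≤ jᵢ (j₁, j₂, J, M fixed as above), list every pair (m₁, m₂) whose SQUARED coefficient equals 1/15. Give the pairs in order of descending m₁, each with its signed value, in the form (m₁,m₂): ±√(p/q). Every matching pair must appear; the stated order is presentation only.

(-1,-1/2): +√(1/15)

Admissible pairs with m₁+m₂ = M = -3/2: (-1,-1/2), (0,-3/2), (1,-5/2)
  (m₁,m₂)=(1,-5/2): CG² = 2/3, CG = +√(2/3)
  (m₁,m₂)=(0,-3/2): CG² = 4/15, CG = −√(4/15)
  (m₁,m₂)=(-1,-1/2): CG² = 1/15, CG = +√(1/15)   ← matches the target
Pairs with CG² = 1/15: (-1,-1/2): +√(1/15)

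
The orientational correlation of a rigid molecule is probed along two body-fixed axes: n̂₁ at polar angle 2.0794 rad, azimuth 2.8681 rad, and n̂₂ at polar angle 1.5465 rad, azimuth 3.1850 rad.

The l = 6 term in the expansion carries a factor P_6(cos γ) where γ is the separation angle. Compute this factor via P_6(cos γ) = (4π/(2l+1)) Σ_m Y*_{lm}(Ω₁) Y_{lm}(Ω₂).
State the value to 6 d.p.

Summing Y*_{l m}(θ₁,φ₁)·Y_{l m}(θ₂,φ₂) over m ∈ [−6, 6]; prefactor 4π/(2·6+1) = 0.966644:
  m=-6: Y*=(-0.015035, -0.213948)  Y=(0.465966, -0.124179)  product (-0.033574, -0.097825)
  m=-5: Y*=(0.083646, -0.405689)  Y=(-0.039642, 0.008742)  product (0.000230, 0.016814)
  m=-4: Y*=(0.153277, -0.296714)  Y=(-0.348723, 0.061165)  product (-0.035303, 0.112846)
  m=-3: Y*=(-0.056434, 0.060540)  Y=(0.046929, -0.006146)  product (-0.002276, 0.003188)
  m=-2: Y*=(-0.299797, 0.182566)  Y=(0.320836, -0.027923)  product (-0.091088, 0.066945)
  m=-1: Y*=(-0.043572, 0.012223)  Y=(-0.049804, 0.002163)  product (0.002144, -0.000703)
  m=+0: Y*=(0.334765, -0.000000)  Y=(-0.313914, 0.000000)  product (-0.105087, 0.000000)
  m=+1: Y*=(0.043572, 0.012223)  Y=(0.049804, 0.002163)  product (0.002144, 0.000703)
  m=+2: Y*=(-0.299797, -0.182566)  Y=(0.320836, 0.027923)  product (-0.091088, -0.066945)
  m=+3: Y*=(0.056434, 0.060540)  Y=(-0.046929, -0.006146)  product (-0.002276, -0.003188)
  m=+4: Y*=(0.153277, 0.296714)  Y=(-0.348723, -0.061165)  product (-0.035303, -0.112846)
  m=+5: Y*=(-0.083646, -0.405689)  Y=(0.039642, 0.008742)  product (0.000230, -0.016814)
  m=+6: Y*=(-0.015035, 0.213948)  Y=(0.465966, 0.124179)  product (-0.033574, 0.097825)
Accumulated sum (-0.424821, 0.000000); after 4π/(2l+1) scaling, (-0.410651, 0.000000) ⇒ P_6 = -0.410651

-0.410651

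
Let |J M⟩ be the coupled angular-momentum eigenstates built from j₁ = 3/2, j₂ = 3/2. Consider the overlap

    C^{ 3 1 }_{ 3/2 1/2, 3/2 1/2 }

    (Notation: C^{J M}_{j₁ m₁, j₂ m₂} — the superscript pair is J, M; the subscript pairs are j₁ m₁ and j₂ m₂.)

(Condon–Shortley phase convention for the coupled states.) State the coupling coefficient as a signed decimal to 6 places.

j₁+j₂−J=0  J+j₁−j₂=3  J−j₁+j₂=3  j₁+j₂+J+1=7
(j₁±m₁, j₂±m₂, J±M) = (2,1,2,1,4,2)
P² = 48/5
sum k=0..0:
  [0] +1/4 = 1/4
S = 1/4
C² = P²·S² = 3/5 ; C = +0.774597

+√(3/5) = +0.774597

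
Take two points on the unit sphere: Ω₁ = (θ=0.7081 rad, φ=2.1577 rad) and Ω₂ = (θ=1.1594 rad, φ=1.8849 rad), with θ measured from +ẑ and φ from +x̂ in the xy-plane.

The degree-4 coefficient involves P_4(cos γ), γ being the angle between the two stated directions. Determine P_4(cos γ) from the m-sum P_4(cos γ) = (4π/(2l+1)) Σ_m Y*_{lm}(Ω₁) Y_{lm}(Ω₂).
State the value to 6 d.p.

Expand P_4 via completeness: Σ_{m} conj(Y_{4,m}) at Ω₁ times Y_{4,m} at Ω₂ —
  m=-4: (-0.05551 + 0.05647j) × (0.09658 - 0.29701j) = 0.01141 + 0.02194j  (running Σ = 0.01141 + 0.02194j)
  m=-3: (0.25687 + 0.04938j) × (0.31176 + 0.22659j) = 0.06889 + 0.07360j  (running Σ = 0.08031 + 0.09554j)
  m=-2: (-0.16627 - 0.39659j) × (-0.02714 + 0.01972j) = 0.01233 + 0.00749j  (running Σ = 0.09264 + 0.10303j)
  m=-1: (-0.13447 + 0.20219j) × (0.10075 + 0.31014j) = -0.07626 - 0.02133j  (running Σ = 0.01638 + 0.08169j)
  m=0: (-0.28113 + 0.00000j) × (-0.09545 + 0.00000j) = 0.02684 + 0.00000j  (running Σ = 0.04322 + 0.08169j)
  m=1: (0.13447 + 0.20219j) × (-0.10075 + 0.31014j) = -0.07626 + 0.02133j  (running Σ = -0.03304 + 0.10303j)
  m=2: (-0.16627 + 0.39659j) × (-0.02714 - 0.01972j) = 0.01233 - 0.00749j  (running Σ = -0.02070 + 0.09554j)
  m=3: (-0.25687 + 0.04938j) × (-0.31176 + 0.22659j) = 0.06889 - 0.07360j  (running Σ = 0.04819 + 0.02194j)
  m=4: (-0.05551 - 0.05647j) × (0.09658 + 0.29701j) = 0.01141 - 0.02194j  (running Σ = 0.05960 + 0.00000j)
Total Σ_m = 0.05960 + 0.00000j. Multiply by 1.396263: 0.08322 + 0.00000j. P_4(cos γ) = 0.083222

0.083222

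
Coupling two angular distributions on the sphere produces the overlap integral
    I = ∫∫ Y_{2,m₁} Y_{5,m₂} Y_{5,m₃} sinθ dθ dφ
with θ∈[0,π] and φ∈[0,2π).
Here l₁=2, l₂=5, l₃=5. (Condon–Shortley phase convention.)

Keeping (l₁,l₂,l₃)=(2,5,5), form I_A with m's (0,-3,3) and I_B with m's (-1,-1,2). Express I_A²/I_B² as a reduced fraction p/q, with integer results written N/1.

Shared (l₁,l₂,l₃)=(2,5,5): N and (l;000)² cancel in I_A²/I_B².
A: Δ = 2!·2!·8!/13! = 1/38610; Racah Σ t=0..2: t=0:+1/5760 t=1:−1/5040 t=2:+1/161280 = -1/53760; ⇒ 3j(2 5 5; 0 -3 3)² = 1/4290, sgn -1
B: Δ = 2!·2!·8!/13! = 1/38610; Racah Σ t=1..2: t=1:−1/1440 t=2:+1/2880 = -1/2880; ⇒ 3j(2 5 5; -1 -1 2)² = 7/715, sgn +1
I_A²/I_B² = (1/4290)/(7/715) = 1/42

1/42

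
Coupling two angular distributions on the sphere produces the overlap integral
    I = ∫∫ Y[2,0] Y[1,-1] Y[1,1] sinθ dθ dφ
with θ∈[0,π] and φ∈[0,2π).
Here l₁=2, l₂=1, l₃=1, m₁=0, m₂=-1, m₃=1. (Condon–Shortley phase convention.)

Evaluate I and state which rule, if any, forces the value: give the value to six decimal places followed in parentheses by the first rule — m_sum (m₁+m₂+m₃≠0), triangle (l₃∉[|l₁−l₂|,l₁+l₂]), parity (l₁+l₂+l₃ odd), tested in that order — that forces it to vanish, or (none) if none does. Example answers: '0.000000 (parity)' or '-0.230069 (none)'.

Rules hold: Σm=0, L=4 even, 1≤1≤3.
N = 5·3·3 = 45
Δ = 2!·2!·0!/5! = 1/30
Racah Σ t=1..1: t=1:−1/1 = -1/1
⇒ 3j(2 1 1; 0 0 0)² = 2/15, sgn +1
Racah Σ t=0..0: t=0:+1/4 = 1/4
⇒ 3j(2 1 1; 0 -1 1)² = 1/30, sgn +1
4πI² = N·(3j₀)²·(3jₘ)² = 1/5
I = +1·√(0.2/4π) = 0.12615663
No selection rule forces the value: the integral is nonzero (none).

0.126157 (none)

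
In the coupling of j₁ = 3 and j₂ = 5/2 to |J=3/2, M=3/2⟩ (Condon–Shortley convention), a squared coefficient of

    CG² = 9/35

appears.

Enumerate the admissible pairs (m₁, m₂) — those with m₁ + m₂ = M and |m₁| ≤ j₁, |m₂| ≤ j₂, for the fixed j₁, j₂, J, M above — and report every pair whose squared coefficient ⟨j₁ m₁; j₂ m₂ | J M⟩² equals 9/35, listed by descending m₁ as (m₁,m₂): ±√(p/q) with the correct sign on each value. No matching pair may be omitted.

(1,1/2): +√(9/35)

Admissible pairs with m₁+m₂ = M = 3/2: (-1,5/2), (0,3/2), (1,1/2), (2,-1/2), (3,-3/2)
  (m₁,m₂)=(3,-3/2): CG² = 3/14, CG = +√(3/14)
  (m₁,m₂)=(2,-1/2): CG² = 2/7, CG = −√(2/7)
  (m₁,m₂)=(1,1/2): CG² = 9/35, CG = +√(9/35)   ← matches the target
  (m₁,m₂)=(0,3/2): CG² = 6/35, CG = −√(6/35)
  (m₁,m₂)=(-1,5/2): CG² = 1/14, CG = +√(1/14)
Pairs with CG² = 9/35: (1,1/2): +√(9/35)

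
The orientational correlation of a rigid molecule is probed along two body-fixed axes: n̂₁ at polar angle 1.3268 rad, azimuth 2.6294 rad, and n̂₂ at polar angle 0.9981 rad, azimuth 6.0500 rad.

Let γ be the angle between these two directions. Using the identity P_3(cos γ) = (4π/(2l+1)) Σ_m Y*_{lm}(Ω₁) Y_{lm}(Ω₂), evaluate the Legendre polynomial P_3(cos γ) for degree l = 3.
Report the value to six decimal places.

0.283221

Addition theorem: P_3(cos γ) = (4π/7) Σ_m Y*_{lm}(Ω₁) Y_{lm}(Ω₂), m = −3…3:
  m=-3: (-0.01304 + 0.38101j) × (0.18951 + 0.15948j) = -0.06323 + 0.07013j  (running Σ = -0.06323 + 0.07013j)
  m=-2: (0.12080 - 0.19863j) × (0.34941 + 0.17589j) = 0.07715 - 0.04816j  (running Σ = 0.01391 + 0.02197j)
  m=-1: (0.19359 - 0.10885j) × (0.12375 + 0.02939j) = 0.02716 - 0.00778j  (running Σ = 0.04107 + 0.01419j)
  m=0: (-0.24415 + 0.00000j) × (-0.30975 + 0.00000j) = 0.07563 + 0.00000j  (running Σ = 0.11670 + 0.01419j)
  m=1: (-0.19359 - 0.10885j) × (-0.12375 + 0.02939j) = 0.02716 + 0.00778j  (running Σ = 0.14385 + 0.02197j)
  m=2: (0.12080 + 0.19863j) × (0.34941 - 0.17589j) = 0.07715 + 0.04816j  (running Σ = 0.22100 + 0.07013j)
  m=3: (0.01304 + 0.38101j) × (-0.18951 + 0.15948j) = -0.06323 - 0.07013j  (running Σ = 0.15777 + 0.00000j)
Total Σ_m = 0.15777 + 0.00000j. Multiply by 1.795196: 0.28322 + 0.00000j. P_3(cos γ) = 0.283221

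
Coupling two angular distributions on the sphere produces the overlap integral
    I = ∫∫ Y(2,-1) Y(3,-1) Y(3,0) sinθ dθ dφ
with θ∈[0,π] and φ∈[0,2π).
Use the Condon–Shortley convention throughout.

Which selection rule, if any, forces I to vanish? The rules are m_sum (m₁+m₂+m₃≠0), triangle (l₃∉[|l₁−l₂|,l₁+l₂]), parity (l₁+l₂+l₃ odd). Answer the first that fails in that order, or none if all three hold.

m₁+m₂+m₃ = -1 − 1 + 0 = -2  ✗
triangle: |2−3|=1 ≤ l₃=3 ≤ 2+3=5
parity: l₁+l₂+l₃ = 8 is even

m_sum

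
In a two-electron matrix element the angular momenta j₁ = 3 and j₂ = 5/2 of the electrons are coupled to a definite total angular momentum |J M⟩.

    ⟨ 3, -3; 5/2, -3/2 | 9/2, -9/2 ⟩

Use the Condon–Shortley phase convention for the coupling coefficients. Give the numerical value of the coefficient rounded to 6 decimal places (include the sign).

−√(6/11) = -0.738549

triangle: 1!*5!*4!/11! = 2880/39916800
(j±m)!: 0!*6!*1!*4!*0!*9! = 6270566400
prefactor² = (2J+1)*Δ*N² = 49766400/11
  k=1: −1/(1!*0!*5!*0!*0!*4!) = -1/2880
Σ = -1/2880  ⇒  CG² = 49766400/11*(-1/2880)² = 6/11
CG = −√(6/11) = -0.738549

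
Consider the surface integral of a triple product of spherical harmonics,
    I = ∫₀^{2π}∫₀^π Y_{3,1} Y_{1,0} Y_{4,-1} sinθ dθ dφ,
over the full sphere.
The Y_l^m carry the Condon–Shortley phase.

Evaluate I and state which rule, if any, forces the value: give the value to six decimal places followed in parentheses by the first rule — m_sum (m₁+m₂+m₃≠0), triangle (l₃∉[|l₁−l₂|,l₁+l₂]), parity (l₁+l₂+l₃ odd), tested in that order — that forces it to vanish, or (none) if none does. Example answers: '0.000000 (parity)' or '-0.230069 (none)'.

-0.238414 (none)

Checks pass: Σm=0; 8 even; l₃=4∈[2,4].
(2·3+1)(2·1+1)(2·4+1) = 189
Δ: 0! 6! 2! / 9! → 1/252
sum: t=0:+1/36 = 1/36
3j²(3 1 4; 0 0 0) = Δ·Π!·Σ² = 4/63  (sign +1)
sum: t=0:+1/48 = 1/48
3j²(3 1 4; 1 0 -1) = Δ·Π!·Σ² = 5/84  (sign -1)
combine: 4πI² = 189·4/63·5/84 = 5/7
take √, sign -1: I = -0.23841361
No selection rule forces the value: the integral is nonzero (none).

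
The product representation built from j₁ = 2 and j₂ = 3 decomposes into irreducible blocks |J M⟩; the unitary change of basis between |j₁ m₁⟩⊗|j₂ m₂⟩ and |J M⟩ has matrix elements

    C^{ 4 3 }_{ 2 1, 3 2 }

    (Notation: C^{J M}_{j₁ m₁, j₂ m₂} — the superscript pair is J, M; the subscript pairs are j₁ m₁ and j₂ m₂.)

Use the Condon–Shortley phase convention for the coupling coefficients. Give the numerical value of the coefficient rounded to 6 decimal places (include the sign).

√[9·1!3!5!/10! · 3!1!5!1!7!1!] = √(6480)
  +(−1)^0/∏(0,1,1,5,2,0)! = 1/240  (running 1/240)
  +(−1)^1/∏(1,0,0,4,3,1)! = -1/144  (running -1/360)
⟨..|..⟩ = √(6480)·(-1/360) = -0.223607

-0.223607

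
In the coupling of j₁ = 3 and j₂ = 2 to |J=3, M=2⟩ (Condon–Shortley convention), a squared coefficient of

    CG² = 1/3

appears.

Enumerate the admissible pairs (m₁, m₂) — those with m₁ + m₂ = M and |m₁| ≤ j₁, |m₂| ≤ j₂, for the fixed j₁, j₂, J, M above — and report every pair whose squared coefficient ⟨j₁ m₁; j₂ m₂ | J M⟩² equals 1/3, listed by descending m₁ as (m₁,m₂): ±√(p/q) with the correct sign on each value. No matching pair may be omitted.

(0,2): +√(1/3)

Admissible pairs with m₁+m₂ = M = 2: (0,2), (1,1), (2,0), (3,-1)
  (m₁,m₂)=(3,-1): CG² = 5/12, CG = +√(5/12)
  (m₁,m₂)=(2,0): CG² = 0/1, CG = 0
  (m₁,m₂)=(1,1): CG² = 1/4, CG = −√(1/4)
  (m₁,m₂)=(0,2): CG² = 1/3, CG = +√(1/3)   ← matches the target
Pairs with CG² = 1/3: (0,2): +√(1/3)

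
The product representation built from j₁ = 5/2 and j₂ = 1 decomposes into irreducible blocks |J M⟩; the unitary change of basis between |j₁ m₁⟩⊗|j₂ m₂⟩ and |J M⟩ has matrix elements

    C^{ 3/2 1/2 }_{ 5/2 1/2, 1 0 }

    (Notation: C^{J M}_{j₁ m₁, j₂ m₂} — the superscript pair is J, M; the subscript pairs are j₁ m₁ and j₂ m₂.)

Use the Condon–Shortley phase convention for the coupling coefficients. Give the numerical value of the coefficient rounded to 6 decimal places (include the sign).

triangle: 2!*3!*0!/6! = 12/720
(j±m)!: 3!*2!*1!*1!*2!*1! = 24
prefactor² = (2J+1)*Δ*N² = 8/5
  k=1: −1/(1!*1!*1!*0!*2!*0!) = -1/2
Σ = -1/2  ⇒  CG² = 8/5*(-1/2)² = 2/5
CG = −√(2/5) = -0.632456

-0.632456  (= −√(2/5))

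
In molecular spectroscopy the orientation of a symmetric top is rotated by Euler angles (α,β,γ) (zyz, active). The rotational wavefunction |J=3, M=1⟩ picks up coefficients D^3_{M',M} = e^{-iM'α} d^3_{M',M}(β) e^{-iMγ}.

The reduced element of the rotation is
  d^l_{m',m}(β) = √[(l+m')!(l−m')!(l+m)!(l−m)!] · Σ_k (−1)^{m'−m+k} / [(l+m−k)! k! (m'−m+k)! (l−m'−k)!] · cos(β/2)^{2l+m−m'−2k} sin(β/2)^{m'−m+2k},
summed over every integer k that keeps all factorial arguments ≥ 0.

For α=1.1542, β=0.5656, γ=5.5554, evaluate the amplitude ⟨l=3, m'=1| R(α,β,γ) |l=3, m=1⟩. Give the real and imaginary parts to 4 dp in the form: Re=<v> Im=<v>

Re=0.2622 Im=-0.1191

First d^3_{1,1}(β=0.5656), then the phase factors e^{-i(1)α} and e^{-i(1)γ}:
With c≡cos(β/2)=0.960278 and s≡sin(β/2)=0.279046, N=[24·2·24·2]^{1/2}=48.000000
Admissible k: 0..2 (factorial args all ≥0)
  k=0: (−1)^0·48.0000/(48)·0.9603^6·0.2790^0 = +0.784118
  k=1: (−1)^1·48.0000/(6)·0.9603^4·0.2790^2 = -0.529697
  k=2: (−1)^2·48.0000/(8)·0.9603^2·0.2790^4 = +0.033546
d^3_{1,1}(0.5656) = +0.784118 -0.529697 +0.033546 = +0.287967
Attach z-rotation phases: D = e^{-i(1)(1.1542)}·(+0.287967)·e^{-i(1)(5.5554)} = +0.262181-0.119106i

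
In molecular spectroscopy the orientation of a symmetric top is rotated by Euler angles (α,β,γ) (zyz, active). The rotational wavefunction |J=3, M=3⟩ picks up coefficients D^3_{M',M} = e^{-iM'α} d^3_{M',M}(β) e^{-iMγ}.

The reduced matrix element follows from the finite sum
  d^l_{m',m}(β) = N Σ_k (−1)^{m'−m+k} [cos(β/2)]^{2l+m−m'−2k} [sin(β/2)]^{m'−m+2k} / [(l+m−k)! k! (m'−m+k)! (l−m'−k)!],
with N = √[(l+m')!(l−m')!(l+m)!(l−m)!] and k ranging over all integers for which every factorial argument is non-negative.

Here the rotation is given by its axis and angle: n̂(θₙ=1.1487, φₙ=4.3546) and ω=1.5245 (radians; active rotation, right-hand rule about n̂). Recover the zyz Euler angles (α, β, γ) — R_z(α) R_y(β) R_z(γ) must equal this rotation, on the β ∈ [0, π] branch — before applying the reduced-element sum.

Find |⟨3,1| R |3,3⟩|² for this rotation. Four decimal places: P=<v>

Axis–angle → zyz. n̂ = (sinθₙcosφₙ, sinθₙsinφₙ, cosθₙ) = (-0.319467, -0.854464, +0.409674), ω = 1.5245.
R = I cosω + sinω [n̂]ₓ + (1−cosω) n̂n̂ᵀ gives
  R = [+0.143616, -0.148895, -0.978368; +0.669575, +0.742599, -0.014726; +0.728728, -0.652976, +0.206345]
β = atan2(√(R₁₃²+R₂₃²), R₃₃) = 1.362958; α = atan2(R₂₃, R₁₃) mod 2π = 3.156643; γ = atan2(R₃₂, −R₃₁) mod 2π = 3.872221
Split into d^3_{1,3}(β=1.3630) × two z-phases.
c=cos(1.362958/2)=0.776642, s=sin(1.362958/2)=0.629942; N=√[24·2·720·1]=185.903201
The bounds max(0,m−m')=2 and min(l+m,l−m')=2 give 1 term
  k=2: (−1)^0·185.9032/(48)·0.7766^4·0.6299^2 = +0.559153
d^3_{1,3}(1.3630) = +0.559153
|D^3_{1,3}|² = |d^3_{1,3}(β)|² = (+0.559153)² = 0.312652 (the z-rotation phases have unit modulus)

P=0.3127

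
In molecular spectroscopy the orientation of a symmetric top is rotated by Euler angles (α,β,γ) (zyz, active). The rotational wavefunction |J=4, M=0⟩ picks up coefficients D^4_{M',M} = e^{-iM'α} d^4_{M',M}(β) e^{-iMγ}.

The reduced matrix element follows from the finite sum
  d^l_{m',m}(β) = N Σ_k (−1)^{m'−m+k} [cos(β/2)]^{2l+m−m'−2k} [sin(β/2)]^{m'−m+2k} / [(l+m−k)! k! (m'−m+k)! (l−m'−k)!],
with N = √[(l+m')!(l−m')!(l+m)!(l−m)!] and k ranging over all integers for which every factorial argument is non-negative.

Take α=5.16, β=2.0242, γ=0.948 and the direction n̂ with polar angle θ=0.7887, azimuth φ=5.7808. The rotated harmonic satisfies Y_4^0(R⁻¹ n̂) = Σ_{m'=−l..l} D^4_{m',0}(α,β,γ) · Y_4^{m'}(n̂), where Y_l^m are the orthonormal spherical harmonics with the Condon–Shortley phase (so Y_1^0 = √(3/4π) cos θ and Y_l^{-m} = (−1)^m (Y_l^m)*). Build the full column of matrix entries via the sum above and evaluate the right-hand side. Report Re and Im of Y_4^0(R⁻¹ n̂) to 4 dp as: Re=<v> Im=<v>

Re=0.1845 Im=0.0000

Need the full column D^4_{m',0} for m'=−4..4 at α=5.1600, β=2.0242, γ=0.9480.
cos(β/2)=0.530081, sin(β/2)=0.847947
d^4_{-4,0}: single k=4 term ⇒ +0.341502;  D = -0.074408+0.333297i
d^4_{-3,0}: k∈[3..4] ⇒ +0.301913 -0.772564 = -0.470651;  D = +0.458475-0.106364i
d^4_{-2,0}: k∈[2..4] ⇒ +0.151326 -1.032605 +0.990873 = +0.109594;  D = -0.068534-0.085521i
d^4_{-1,0}: k∈[1..4] ⇒ +0.044594 -0.684675 +1.752010 -0.747202 = +0.364728;  D = +0.157859-0.328797i
d^4_{0,0}: k∈[0..4] ⇒ +0.006234 -0.255218 +1.469423 -1.671155 +0.267269 = -0.183447;  D = -0.183447+0.000000i
d^4_{1,0}: k∈[0..3] ⇒ -0.044594 +0.684675 -1.752010 +0.747202 = -0.364728;  D = -0.157859-0.328797i
d^4_{2,0}: k∈[0..2] ⇒ +0.151326 -1.032605 +0.990873 = +0.109594;  D = -0.068534+0.085521i
d^4_{3,0}: k∈[0..1] ⇒ -0.301913 +0.772564 = +0.470651;  D = -0.458475-0.106364i
d^4_{4,0}: single k=0 term ⇒ +0.341502;  D = -0.074408-0.333297i
Y_4^{m'}(θ=0.7887,φ=5.7808) and Σ D·Y over m':
  (-0.0744+0.3333i)·(-0.0476+0.1015i)  (+0.4585-0.1064i)·(+0.0200+0.3143i)  (-0.0685-0.0855i)·(+0.2236+0.3520i)  (+0.1579-0.3288i)·(+0.0989+0.0543i)  (-0.1834+0.0000i)·(-0.3455+0.0000i)  (-0.1579-0.3288i)·(-0.0989+0.0543i)  (-0.0685+0.0855i)·(+0.2236-0.3520i)  (-0.4585-0.1064i)·(-0.0200+0.3143i)  (-0.0744-0.3333i)·(-0.0476-0.1015i)
Y_4^0(R⁻¹ n̂) = +0.184541+0.000000i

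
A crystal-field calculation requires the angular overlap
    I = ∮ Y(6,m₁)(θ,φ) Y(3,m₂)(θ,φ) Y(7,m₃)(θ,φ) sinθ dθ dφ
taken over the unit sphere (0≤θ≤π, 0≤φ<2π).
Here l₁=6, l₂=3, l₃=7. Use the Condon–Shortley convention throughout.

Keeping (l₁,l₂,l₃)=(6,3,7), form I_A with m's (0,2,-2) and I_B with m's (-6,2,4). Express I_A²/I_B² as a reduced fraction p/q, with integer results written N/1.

168/121

Shared (l₁,l₂,l₃)=(6,3,7): N and (l;000)² cancel in I_A²/I_B².
A: Δ = 2!·10!·4!/17! = 1/2042040; Racah Σ t=1..2: t=1:−1/345600 t=2:+1/207360 = 1/518400; ⇒ 3j(6 3 7; 0 2 -2)² = 12/2431, sgn -1
B: Δ = 2!·10!·4!/17! = 1/2042040; Racah Σ t=2..2: t=2:+1/43545600 = 1/43545600; ⇒ 3j(6 3 7; -6 2 4)² = 11/3094, sgn -1
I_A²/I_B² = (12/2431)/(11/3094) = 168/121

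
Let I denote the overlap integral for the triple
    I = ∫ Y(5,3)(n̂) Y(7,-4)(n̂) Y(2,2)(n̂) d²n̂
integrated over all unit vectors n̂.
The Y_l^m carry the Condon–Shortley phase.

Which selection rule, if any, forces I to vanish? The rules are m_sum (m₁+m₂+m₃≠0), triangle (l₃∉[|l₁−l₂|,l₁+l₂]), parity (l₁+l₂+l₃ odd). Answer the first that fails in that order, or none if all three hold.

m_sum

m₁+m₂+m₃ = 3 − 4 + 2 = 1  ✗
triangle: |5−7|=2 ≤ l₃=2 ≤ 5+7=12
parity: l₁+l₂+l₃ = 14 is even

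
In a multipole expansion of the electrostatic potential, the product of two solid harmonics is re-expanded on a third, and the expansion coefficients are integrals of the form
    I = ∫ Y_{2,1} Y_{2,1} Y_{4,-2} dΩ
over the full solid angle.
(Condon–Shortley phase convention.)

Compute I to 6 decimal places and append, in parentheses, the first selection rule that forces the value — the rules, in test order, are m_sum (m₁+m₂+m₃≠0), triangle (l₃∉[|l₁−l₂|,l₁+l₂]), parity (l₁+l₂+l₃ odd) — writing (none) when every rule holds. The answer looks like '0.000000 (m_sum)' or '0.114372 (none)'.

0.254875 (none)

Rules hold: Σm=0, L=8 even, 0≤4≤4.
N = 5·5·9 = 225
Δ = 0!·4!·4!/9! = 1/630
Racah Σ t=0..0: t=0:+1/16 = 1/16
⇒ 3j(2 2 4; 0 0 0)² = 2/35, sgn +1
Racah Σ t=0..0: t=0:+1/36 = 1/36
⇒ 3j(2 2 4; 1 1 -2)² = 4/63, sgn +1
4πI² = N·(3j₀)²·(3jₘ)² = 40/49
I = +1·√(0.816327/4π) = 0.25487487
No selection rule forces the value: the integral is nonzero (none).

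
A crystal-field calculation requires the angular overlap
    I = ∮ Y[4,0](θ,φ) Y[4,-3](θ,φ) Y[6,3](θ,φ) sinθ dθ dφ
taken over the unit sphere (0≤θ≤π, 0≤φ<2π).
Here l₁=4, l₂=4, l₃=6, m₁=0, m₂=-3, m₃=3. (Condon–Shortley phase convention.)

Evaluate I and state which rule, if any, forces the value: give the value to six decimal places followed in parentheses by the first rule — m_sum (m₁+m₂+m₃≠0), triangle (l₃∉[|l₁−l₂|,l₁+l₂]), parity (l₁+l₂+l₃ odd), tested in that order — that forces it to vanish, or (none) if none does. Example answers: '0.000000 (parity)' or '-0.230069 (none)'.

Rules hold: Σm=0, L=14 even, 0≤6≤8.
N = 9·9·13 = 1053
Δ = 2!·6!·6!/15! = 1/1261260
Racah Σ t=0..2: t=0:+1/4608 t=1:−1/1296 t=2:+1/4608 = -7/20736
⇒ 3j(4 4 6; 0 0 0)² = 20/1287, sgn -1
Racah Σ t=0..1: t=0:+1/11520 t=1:−1/25920 = 1/20736
⇒ 3j(4 4 6; 0 -3 3)² = 5/429, sgn -1
4πI² = N·(3j₀)²·(3jₘ)² = 300/1573
I = +1·√(0.190718/4π) = 0.12319450
No selection rule forces the value: the integral is nonzero (none).

0.123195 (none)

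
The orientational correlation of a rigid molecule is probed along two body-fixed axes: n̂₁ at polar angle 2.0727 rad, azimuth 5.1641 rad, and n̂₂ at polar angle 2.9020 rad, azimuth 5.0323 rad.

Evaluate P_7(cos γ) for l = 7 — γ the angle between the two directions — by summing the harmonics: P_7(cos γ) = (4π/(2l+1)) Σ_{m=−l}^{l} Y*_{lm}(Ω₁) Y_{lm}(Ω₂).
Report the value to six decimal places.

Addition theorem: P_7(cos γ) = (4π/15) Σ_m Y*_{lm}(Ω₁) Y_{lm}(Ω₂), m = −7…7:
  m=-7: (0.00406 - 0.19896j) × (-0.00002 + 0.00001j) = 0.00000 + 0.00000j  (running Σ = 0.00000 + 0.00000j)
  m=-6: (-0.37119 + 0.17083j) × (-0.00011 - 0.00031j) = 0.00009 + 0.00009j  (running Σ = 0.00010 + 0.00010j)
  m=-5: (0.29492 + 0.24230j) × (0.00311 - 0.00009j) = 0.00094 + 0.00073j  (running Σ = 0.00103 + 0.00082j)
  m=-4: (0.00043 - 0.00180j) × (-0.00601 + 0.02007j) = 0.00003 + 0.00002j  (running Σ = 0.00107 + 0.00084j)
  m=-3: (0.33606 - 0.07362j) × (-0.08242 - 0.05774j) = -0.03195 - 0.01333j  (running Σ = -0.03088 - 0.01249j)
  m=-2: (-0.10023 - 0.12719j) × (0.26464 - 0.19696j) = -0.05158 - 0.01392j  (running Σ = -0.08246 - 0.02641j)
  m=-1: (0.12339 - 0.25432j) × (0.20072 + 0.60587j) = 0.17885 + 0.02371j  (running Σ = 0.09639 - 0.00270j)
  m=0: (-0.20048 + 0.00000j) × (-0.37433 + 0.00000j) = 0.07504 + 0.00000j  (running Σ = 0.17144 - 0.00270j)
  m=1: (-0.12339 - 0.25432j) × (-0.20072 + 0.60587j) = 0.17885 - 0.02371j  (running Σ = 0.35028 - 0.02641j)
  m=2: (-0.10023 + 0.12719j) × (0.26464 + 0.19696j) = -0.05158 + 0.01392j  (running Σ = 0.29871 - 0.01249j)
  m=3: (-0.33606 - 0.07362j) × (0.08242 - 0.05774j) = -0.03195 + 0.01333j  (running Σ = 0.26676 + 0.00084j)
  m=4: (0.00043 + 0.00180j) × (-0.00601 - 0.02007j) = 0.00003 - 0.00002j  (running Σ = 0.26679 + 0.00082j)
  m=5: (-0.29492 + 0.24230j) × (-0.00311 - 0.00009j) = 0.00094 - 0.00073j  (running Σ = 0.26773 + 0.00010j)
  m=6: (-0.37119 - 0.17083j) × (-0.00011 + 0.00031j) = 0.00009 - 0.00009j  (running Σ = 0.26783 + 0.00000j)
  m=7: (-0.00406 - 0.19896j) × (0.00002 + 0.00001j) = 0.00000 - 0.00000j  (running Σ = 0.26783 - 0.00000j)
Accumulated sum 0.26783 - 0.00000j; after 4π/(2l+1) scaling, 0.22438 - 0.00000j ⇒ P_7 = 0.224375

0.224375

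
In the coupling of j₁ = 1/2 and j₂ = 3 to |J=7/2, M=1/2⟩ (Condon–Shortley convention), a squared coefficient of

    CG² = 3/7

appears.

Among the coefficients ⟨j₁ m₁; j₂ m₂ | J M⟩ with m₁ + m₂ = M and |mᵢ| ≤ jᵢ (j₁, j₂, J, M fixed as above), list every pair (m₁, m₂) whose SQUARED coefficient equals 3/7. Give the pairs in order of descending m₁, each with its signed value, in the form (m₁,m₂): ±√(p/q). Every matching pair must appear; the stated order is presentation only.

Admissible pairs with m₁+m₂ = M = 1/2: (-1/2,1), (1/2,0)
  (m₁,m₂)=(1/2,0): CG² = 4/7, CG = +√(4/7)
  (m₁,m₂)=(-1/2,1): CG² = 3/7, CG = +√(3/7)   ← matches the target
Pairs with CG² = 3/7: (-1/2,1): +√(3/7)

(-1/2,1): +√(3/7)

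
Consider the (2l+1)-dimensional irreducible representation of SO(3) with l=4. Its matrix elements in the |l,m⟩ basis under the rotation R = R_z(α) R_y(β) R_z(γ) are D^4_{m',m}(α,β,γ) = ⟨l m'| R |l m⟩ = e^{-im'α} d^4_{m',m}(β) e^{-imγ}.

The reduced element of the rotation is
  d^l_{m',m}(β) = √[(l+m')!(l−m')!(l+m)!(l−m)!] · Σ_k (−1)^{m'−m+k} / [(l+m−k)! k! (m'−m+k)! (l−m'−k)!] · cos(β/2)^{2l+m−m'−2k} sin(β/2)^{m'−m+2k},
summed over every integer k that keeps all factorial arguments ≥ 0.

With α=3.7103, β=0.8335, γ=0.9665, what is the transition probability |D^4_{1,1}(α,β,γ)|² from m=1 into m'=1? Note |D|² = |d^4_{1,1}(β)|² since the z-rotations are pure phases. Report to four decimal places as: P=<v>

First d^4_{1,1}(β=0.8335), then the phase factors e^{-i(1)α} and e^{-i(1)γ}:
Half-angle: c=0.914409, s=0.404791. N=√(120·6·120·6)=720.000000
The bounds max(0,m−m')=0 and min(l+m,l−m')=3 give 4 terms
  k=0: (−1)^0·720.0000/(720)·0.9144^8·0.4048^0 = +0.488793
  k=1: (−1)^1·720.0000/(48)·0.9144^6·0.4048^2 = -1.436800
  k=2: (−1)^2·720.0000/(24)·0.9144^4·0.4048^4 = +0.563127
  k=3: (−1)^3·720.0000/(72)·0.9144^2·0.4048^6 = -0.036785
d^4_{1,1}(0.8335) = +0.488793 -1.436800 +0.563127 -0.036785 = -0.421665
|D^4_{1,1}|² = |d^4_{1,1}(β)|² = (-0.421665)² = 0.177801 (the z-rotation phases have unit modulus)

P=0.1778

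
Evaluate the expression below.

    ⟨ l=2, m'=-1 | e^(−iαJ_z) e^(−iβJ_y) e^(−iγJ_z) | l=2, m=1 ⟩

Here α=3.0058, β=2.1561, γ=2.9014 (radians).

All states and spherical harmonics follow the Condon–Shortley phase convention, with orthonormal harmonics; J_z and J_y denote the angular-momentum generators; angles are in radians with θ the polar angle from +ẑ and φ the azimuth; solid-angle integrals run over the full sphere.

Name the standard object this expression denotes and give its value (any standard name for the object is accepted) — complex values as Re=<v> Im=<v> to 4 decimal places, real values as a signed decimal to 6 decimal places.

Wigner D-matrix element, Re=-0.0810 Im=-0.0085

This is a Wigner D-matrix element — the rotation-matrix element ⟨l m'| R(α,β,γ) |l m⟩ in the angular-momentum basis.
D^2_{-1,1}(3.0058,2.1561,2.9014) = e^{-i·-1·3.0058}·d^2_{-1,1}(2.1561)·e^{-i·1·2.9014}. Compute d first:
Half-angle: c=0.473047, s=0.881037. N=√(1·6·6·1)=6.000000
Admissible k: 2..3 (factorial args all ≥0)
  k=2: (−1)^0·6.0000/(2)·0.4730^2·0.8810^2 = +0.521097
  k=3: (−1)^1·6.0000/(6)·0.4730^0·0.8810^4 = -0.602527
d^2_{-1,1}(2.1561) = +0.521097 -0.602527 = -0.081430
Attach z-rotation phases: D = e^{-i(-1)(3.0058)}·(-0.081430)·e^{-i(1)(2.9014)} = -0.080987-0.008486i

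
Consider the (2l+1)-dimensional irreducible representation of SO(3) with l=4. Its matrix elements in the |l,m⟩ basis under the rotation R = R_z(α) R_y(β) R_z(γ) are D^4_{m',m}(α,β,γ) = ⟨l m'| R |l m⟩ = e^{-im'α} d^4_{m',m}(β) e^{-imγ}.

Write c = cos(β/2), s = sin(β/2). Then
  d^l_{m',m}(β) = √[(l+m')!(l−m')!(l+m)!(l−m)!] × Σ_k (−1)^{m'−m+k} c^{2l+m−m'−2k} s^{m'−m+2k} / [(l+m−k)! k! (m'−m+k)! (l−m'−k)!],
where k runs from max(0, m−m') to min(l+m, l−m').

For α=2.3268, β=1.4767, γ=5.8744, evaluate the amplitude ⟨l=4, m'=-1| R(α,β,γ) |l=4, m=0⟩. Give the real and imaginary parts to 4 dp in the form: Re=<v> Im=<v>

Split into d^4_{-1,0}(β=1.4767) × two z-phases.
Half-angle: c=0.739580, s=0.673069. N=√(6·120·24·24)=643.987578
Admissible k: 1..4 (factorial args all ≥0)
  k=1: (−1)^0·643.9876/(144)·0.7396^7·0.6731^1 = +0.364310
  k=2: (−1)^1·643.9876/(24)·0.7396^5·0.6731^3 = -1.810382
  k=3: (−1)^2·643.9876/(24)·0.7396^3·0.6731^5 = +1.499403
  k=4: (−1)^3·643.9876/(144)·0.7396^1·0.6731^7 = -0.206974
d^4_{-1,0}(1.4767) = +0.364310 -1.810382 +1.499403 -0.206974 = -0.153643
Phases: e^{-i·(-1)·2.3268}=-0.686019+0.727583i, e^{-i·(0)·5.8744}=+1.000000+0.000000i ⇒ D=+0.105402-0.111788i

Re=0.1054 Im=-0.1118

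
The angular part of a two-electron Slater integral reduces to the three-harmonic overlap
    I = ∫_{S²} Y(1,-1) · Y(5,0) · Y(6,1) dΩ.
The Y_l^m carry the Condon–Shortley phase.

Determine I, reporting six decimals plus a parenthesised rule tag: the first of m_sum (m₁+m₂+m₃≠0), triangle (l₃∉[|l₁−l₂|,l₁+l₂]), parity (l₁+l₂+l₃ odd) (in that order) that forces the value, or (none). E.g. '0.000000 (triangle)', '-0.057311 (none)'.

Rules hold: Σm=0, L=12 even, 4≤6≤6.
N = 3·11·13 = 429
Δ = 0!·2!·10!/13! = 1/858
Racah Σ t=0..0: t=0:+1/14400 = 1/14400
⇒ 3j(1 5 6; 0 0 0)² = 6/143, sgn +1
Racah Σ t=0..0: t=0:+1/28800 = 1/28800
⇒ 3j(1 5 6; -1 0 1)² = 7/286, sgn -1
4πI² = N·(3j₀)²·(3jₘ)² = 63/143
I = -1·√(0.440559/4π) = -0.18723944
No selection rule forces the value: the integral is nonzero (none).

-0.187239 (none)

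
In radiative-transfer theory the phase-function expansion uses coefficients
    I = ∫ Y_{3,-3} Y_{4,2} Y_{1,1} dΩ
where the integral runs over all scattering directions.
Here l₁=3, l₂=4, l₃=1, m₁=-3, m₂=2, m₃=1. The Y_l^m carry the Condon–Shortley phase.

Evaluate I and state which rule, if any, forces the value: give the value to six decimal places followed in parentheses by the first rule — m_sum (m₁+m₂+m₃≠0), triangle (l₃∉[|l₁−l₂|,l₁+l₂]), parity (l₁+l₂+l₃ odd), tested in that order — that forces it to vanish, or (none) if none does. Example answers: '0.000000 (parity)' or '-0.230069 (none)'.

0.061558 (none)

Checks pass: Σm=0; 8 even; l₃=1∈[1,7].
(2·3+1)(2·4+1)(2·1+1) = 189
Δ: 6! 0! 2! / 9! → 1/252
sum: t=3:−1/36 = -1/36
3j²(3 4 1; 0 0 0) = Δ·Π!·Σ² = 4/63  (sign +1)
sum: t=6:+1/1440 = 1/1440
3j²(3 4 1; -3 2 1) = Δ·Π!·Σ² = 1/252  (sign +1)
combine: 4πI² = 189·4/63·1/252 = 1/21
take √, sign +1: I = 0.06155813
No selection rule forces the value: the integral is nonzero (none).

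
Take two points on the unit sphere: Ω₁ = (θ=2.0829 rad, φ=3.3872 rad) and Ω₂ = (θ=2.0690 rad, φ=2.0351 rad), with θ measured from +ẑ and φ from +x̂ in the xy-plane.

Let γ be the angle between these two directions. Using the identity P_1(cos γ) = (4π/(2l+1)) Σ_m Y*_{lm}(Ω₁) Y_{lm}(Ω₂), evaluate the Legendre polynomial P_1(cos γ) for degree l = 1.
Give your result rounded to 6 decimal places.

Term-by-term m-sum for l=1 (normalisation 4π/3 = 4.188790):
  m=-1: (-0.292134, -0.073229) × (-0.135906, -0.271367) = (0.019831, 0.089228)  (running Σ = (0.019831, 0.089228))
  m=0: (-0.239421, -0.000000) × (-0.233478, 0.000000) = (0.055900, 0.000000)  (running Σ = (0.075730, 0.089228))
  m=1: (0.292134, -0.073229) × (0.135906, -0.271367) = (0.019831, -0.089228)  (running Σ = (0.095561, 0.000000))
Accumulated sum (0.095561, 0.000000); after 4π/(2l+1) scaling, (0.400287, 0.000000) ⇒ P_1 = 0.400287

0.400287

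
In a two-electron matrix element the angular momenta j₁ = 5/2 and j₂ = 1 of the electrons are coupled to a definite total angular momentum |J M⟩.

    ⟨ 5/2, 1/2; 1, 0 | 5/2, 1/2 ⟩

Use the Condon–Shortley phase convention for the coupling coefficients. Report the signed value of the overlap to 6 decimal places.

+√(1/35) = +0.169031

triangle: 1!×4!×1!/7! = 24/5040
(j±m)!: 3!×2!×1!×1!×3!×2! = 144
prefactor² = (2J+1)×Δ×N² = 144/35
  k=0: +1/(0!×1!×2!×1!×2!×0!) = 1/4
  k=1: −1/(1!×0!×1!×0!×3!×1!) = -1/6
Σ = 1/12  ⇒  CG² = 144/35×(1/12)² = 1/35
CG = +√(1/35) = +0.169031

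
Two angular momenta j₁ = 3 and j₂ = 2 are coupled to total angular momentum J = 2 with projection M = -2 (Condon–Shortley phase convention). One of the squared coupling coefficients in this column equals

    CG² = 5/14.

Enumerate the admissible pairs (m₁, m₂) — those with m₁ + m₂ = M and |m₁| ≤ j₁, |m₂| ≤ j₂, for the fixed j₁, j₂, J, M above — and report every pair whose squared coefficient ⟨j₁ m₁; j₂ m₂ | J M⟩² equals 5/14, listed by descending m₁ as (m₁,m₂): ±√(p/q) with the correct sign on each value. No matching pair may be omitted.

Admissible pairs with m₁+m₂ = M = -2: (-3,1), (-2,0), (-1,-1), (0,-2)
  (m₁,m₂)=(0,-2): CG² = 1/14, CG = +√(1/14)
  (m₁,m₂)=(-1,-1): CG² = 3/14, CG = −√(3/14)
  (m₁,m₂)=(-2,0): CG² = 5/14, CG = +√(5/14)   ← matches the target
  (m₁,m₂)=(-3,1): CG² = 5/14, CG = −√(5/14)   ← matches the target
Pairs with CG² = 5/14: (-2,0): +√(5/14); (-3,1): −√(5/14)

(-2,0): +√(5/14); (-3,1): −√(5/14)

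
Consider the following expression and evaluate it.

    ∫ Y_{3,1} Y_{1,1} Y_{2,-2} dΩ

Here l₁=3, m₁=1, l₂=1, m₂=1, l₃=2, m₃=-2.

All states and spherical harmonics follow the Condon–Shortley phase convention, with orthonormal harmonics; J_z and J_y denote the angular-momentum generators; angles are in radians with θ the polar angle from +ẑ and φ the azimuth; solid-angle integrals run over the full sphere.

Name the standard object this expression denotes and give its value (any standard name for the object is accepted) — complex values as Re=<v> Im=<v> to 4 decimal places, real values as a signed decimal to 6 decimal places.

This is a Gaunt coefficient — the integral of a triple product of spherical harmonics over the sphere.
Checks pass: Σm=0; 6 even; l₃=2∈[2,4].
(2·3+1)(2·1+1)(2·2+1) = 105
Δ: 2! 4! 0! / 7! → 1/105
sum: t=1:−1/4 = -1/4
3j²(3 1 2; 0 0 0) = Δ·Π!·Σ² = 3/35  (sign -1)
sum: t=2:+1/48 = 1/48
3j²(3 1 2; 1 1 -2) = Δ·Π!·Σ² = 1/105  (sign +1)
combine: 4πI² = 105·3/35·1/105 = 3/35
take √, sign -1: I = -0.08258890

Gaunt coefficient, -0.082589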